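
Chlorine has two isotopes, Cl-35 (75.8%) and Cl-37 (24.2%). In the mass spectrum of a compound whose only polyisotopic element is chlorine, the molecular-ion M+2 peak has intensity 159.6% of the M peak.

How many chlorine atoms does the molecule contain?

With n Cl atoms, P(M+2)/P(M) = C(n,1)·p^(n−1)q / p^n = n·q/p = n · 0.242/0.758.
n = 1.596 × 0.758/0.242 = 5.00 ≈ 5

5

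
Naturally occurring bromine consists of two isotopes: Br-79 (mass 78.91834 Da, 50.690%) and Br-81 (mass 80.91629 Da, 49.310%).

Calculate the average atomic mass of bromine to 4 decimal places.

79.9035 Da

Ar = Σ fᵢ·mᵢ = 0.50690 × 78.91834 + 0.49310 × 80.91629
= 40.003707 + 39.899823 = 79.903530 Da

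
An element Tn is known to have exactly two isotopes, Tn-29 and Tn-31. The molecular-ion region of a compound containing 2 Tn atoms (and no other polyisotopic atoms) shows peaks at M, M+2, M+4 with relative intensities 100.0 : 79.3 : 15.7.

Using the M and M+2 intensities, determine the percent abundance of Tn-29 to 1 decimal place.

71.6%

If p is the fraction of Tn that is Tn-29, then I(M+2)/I(M) = [C(2,1)·p^1·(1−p)] / p^2 = 2·(1−p)/p = 79.3/100.0 = 0.7930
(1−p)/p = 0.7930/2 = 0.3965  ⇒  p = 1/(1 + 0.3965) = 0.7161
Tn-29: 71.6%, Tn-31: 28.4%.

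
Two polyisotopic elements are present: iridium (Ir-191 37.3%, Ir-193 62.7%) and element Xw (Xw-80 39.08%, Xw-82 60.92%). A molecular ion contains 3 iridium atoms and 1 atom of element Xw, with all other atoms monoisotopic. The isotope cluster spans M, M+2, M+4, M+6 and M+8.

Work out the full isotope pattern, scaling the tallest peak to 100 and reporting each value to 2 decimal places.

Iridium pattern (n=3): 0.05189512 : 0.26170165 : 0.43991135 : 0.24649188
Element Xw pattern (n=1): 0.3908 : 0.6092
Convolve the two distributions (both contribute in 2-u steps):
  M: 0.05189512×0.3908 = 0.020281
  M+2: 0.05189512×0.6092 + 0.26170165×0.3908 = 0.133888
  M+4: 0.26170165×0.6092 + 0.43991135×0.3908 = 0.331346
  M+6: 0.43991135×0.6092 + 0.24649188×0.3908 = 0.364323
  M+8: 0.24649188×0.6092 = 0.150163
Scale to base peak (0.364323) = 100: 5.57 : 36.75 : 90.95 : 100.00 : 41.22

5.57 : 36.75 : 90.95 : 100.00 : 41.22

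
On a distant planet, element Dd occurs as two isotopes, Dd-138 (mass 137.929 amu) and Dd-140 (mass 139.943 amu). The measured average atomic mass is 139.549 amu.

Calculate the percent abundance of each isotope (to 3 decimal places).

Writing the weighted mean with unknown fraction x of Dd-138:
137.929·x + 139.943·(1 − x) = 139.549
(137.929 − 139.943)·x = 139.549 − 139.943
x = -0.394 / -2.014 = 0.19563 → 19.563% Dd-138, 80.437% Dd-140.

Dd-138: 19.563%, Dd-140: 80.437%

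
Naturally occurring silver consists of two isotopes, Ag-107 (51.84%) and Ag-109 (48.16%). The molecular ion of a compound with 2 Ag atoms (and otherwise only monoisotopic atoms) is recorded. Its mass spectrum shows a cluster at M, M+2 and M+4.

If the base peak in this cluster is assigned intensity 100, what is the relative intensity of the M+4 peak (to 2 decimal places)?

Binomial terms of (0.5184 + 0.4816)^2: M 0.2687, M+2 0.4993, M+4 0.2319 → M+2 is the base peak.
P(M+2) = C(2,1) × 0.5184^1 × 0.4816^1 = 2 × 0.5184 × 0.4816 = 0.499323 (base)
P(M+4) = C(2,2) × 0.5184^0 × 0.4816^2 = 1 × 1.0000 × 0.23193856 = 0.231939
Relative intensity = 0.231939 / 0.499323 × 100 = 46.45

46.45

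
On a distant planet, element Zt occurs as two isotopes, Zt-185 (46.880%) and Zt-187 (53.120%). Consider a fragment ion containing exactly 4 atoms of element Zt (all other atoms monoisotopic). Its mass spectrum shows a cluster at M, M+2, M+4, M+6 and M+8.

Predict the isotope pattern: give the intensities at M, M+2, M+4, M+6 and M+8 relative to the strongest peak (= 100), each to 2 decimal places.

12.98 : 58.84 : 100.00 : 75.54 : 21.40

Each Zt atom is independently Zt-185 (p = 0.46880) or Zt-187 (q = 0.53120); the cluster is the binomial expansion (p + q)^4.
P(M) = 0.46880^4 = 0.048300
P(M+2) = 4 × 0.46880^3 × 0.53120^1 = 0.218918
P(M+4) = 6 × 0.46880^2 × 0.53120^2 = 0.372085
P(M+6) = 4 × 0.46880^1 × 0.53120^3 = 0.281075
P(M+8) = 0.53120^4 = 0.079622
The M+4 peak is largest (0.372085); scaling to 100 gives 12.98 : 58.84 : 100.00 : 75.54 : 21.40.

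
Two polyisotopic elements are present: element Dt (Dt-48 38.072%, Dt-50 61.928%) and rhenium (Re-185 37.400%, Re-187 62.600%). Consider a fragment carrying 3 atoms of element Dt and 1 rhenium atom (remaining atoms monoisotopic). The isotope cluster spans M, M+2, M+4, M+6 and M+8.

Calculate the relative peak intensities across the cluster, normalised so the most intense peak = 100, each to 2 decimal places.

Element Dt pattern (n=3): 0.0551845 : 0.26928967 : 0.43802718 : 0.23749866
Rhenium pattern (n=1): 0.3740 : 0.6260
Convolve the two distributions (both contribute in 2-u steps):
  M: 0.0551845×0.3740 = 0.020639
  M+2: 0.0551845×0.6260 + 0.26928967×0.3740 = 0.135260
  M+4: 0.26928967×0.6260 + 0.43802718×0.3740 = 0.332397
  M+6: 0.43802718×0.6260 + 0.23749866×0.3740 = 0.363030
  M+8: 0.23749866×0.6260 = 0.148674
Scale to base peak (0.363030) = 100: 5.69 : 37.26 : 91.56 : 100.00 : 40.95

5.69 : 37.26 : 91.56 : 100.00 : 40.95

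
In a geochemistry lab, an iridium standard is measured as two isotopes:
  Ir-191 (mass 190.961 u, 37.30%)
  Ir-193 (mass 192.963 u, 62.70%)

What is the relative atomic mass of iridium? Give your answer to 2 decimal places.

192.22 u

The abundance-weighted mean is 0.3730 × 190.961 + 0.6270 × 192.963
= 71.2285 + 120.9878 = 192.2163 u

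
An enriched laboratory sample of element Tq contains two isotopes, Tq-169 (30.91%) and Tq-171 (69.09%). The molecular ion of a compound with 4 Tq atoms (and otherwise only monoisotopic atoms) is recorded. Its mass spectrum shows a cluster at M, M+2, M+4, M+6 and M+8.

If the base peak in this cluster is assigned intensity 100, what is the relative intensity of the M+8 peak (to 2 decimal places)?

55.88

Binomial terms of (0.3091 + 0.6909)^4: M 0.0091, M+2 0.0816, M+4 0.2736, M+6 0.4078, M+8 0.2279 → M+6 is the base peak.
P(M+6) = C(4,3) × 0.3091^1 × 0.6909^3 = 4 × 0.3091 × 0.32979615 = 0.407760 (base)
P(M+8) = C(4,4) × 0.3091^0 × 0.6909^4 = 1 × 1.0000 × 0.22785616 = 0.227856
Relative intensity = 0.227856 / 0.407760 × 100 = 55.88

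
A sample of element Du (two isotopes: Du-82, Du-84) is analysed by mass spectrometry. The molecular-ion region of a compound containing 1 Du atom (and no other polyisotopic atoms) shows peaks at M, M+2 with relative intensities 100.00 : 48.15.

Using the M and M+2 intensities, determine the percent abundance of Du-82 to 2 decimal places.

Write p for the Du-82 fraction. I(M+2)/I(M) = [C(1,1)·p^0·(1−p)] / p^1 = 1·(1−p)/p = 48.15/100.00 = 0.4815
(1−p)/p = 0.4815/1 = 0.4815  ⇒  p = 1/(1 + 0.4815) = 0.6750
Du-82: 67.50%, Du-84: 32.50%.

67.50%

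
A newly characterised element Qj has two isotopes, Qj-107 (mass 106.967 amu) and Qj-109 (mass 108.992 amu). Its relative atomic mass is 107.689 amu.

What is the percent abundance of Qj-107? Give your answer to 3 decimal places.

64.346%

Let x be the fractional abundance of Qj-107; then Qj-109 has abundance 1 − x.
106.967·x + 108.992·(1 − x) = 107.689
(106.967 − 108.992)·x = 107.689 − 108.992
x = -1.303 / -2.025 = 0.64346 → 64.346% Qj-107, 35.654% Qj-109.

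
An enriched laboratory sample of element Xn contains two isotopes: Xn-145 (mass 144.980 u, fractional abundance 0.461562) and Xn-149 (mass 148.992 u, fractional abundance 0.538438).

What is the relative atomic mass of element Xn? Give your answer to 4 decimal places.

Ar = Σ fᵢ·mᵢ = 0.461562 × 144.980 + 0.538438 × 148.992
= 66.91726 + 80.22295 = 147.14021 u

147.1402 u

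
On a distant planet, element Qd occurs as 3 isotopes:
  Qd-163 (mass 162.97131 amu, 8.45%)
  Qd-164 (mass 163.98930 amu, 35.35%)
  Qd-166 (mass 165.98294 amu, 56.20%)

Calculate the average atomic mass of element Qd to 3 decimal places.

165.024 amu

Average mass = Σ (abundance × isotope mass) = 0.0845 × 162.97131 + 0.3535 × 163.98930 + 0.5620 × 165.98294
= 13.771076 + 57.970218 + 93.282412 = 165.023706 amu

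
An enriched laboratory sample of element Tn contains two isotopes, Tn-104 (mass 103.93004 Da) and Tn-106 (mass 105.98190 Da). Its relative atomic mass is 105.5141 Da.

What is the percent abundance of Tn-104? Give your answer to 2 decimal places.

With x = fraction of Tn-104 (so Tn-106 is 1 − x):
103.93004·x + 105.98190·(1 − x) = 105.5141
(103.93004 − 105.98190)·x = 105.5141 − 105.98190
x = -0.46780 / -2.05186 = 0.22799 → 22.80% Tn-104, 77.20% Tn-106.

22.80%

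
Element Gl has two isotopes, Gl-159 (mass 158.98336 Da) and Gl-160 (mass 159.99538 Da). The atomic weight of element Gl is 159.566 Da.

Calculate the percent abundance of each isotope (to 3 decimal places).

Gl-159: 42.428%, Gl-160: 57.572%

With x = fraction of Gl-159 (so Gl-160 is 1 − x):
158.98336·x + 159.99538·(1 − x) = 159.566
(158.98336 − 159.99538)·x = 159.566 − 159.99538
x = -0.42938 / -1.01202 = 0.42428 → 42.428% Gl-159, 57.572% Gl-160.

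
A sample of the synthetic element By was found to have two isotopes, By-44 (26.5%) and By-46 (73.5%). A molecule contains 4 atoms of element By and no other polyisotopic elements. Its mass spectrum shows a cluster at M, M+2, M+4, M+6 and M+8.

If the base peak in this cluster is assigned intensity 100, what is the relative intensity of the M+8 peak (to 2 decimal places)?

(0.265 + 0.735)^4 gives M 0.0049, M+2 0.0547, M+4 0.2276, M+6 0.4209, M+8 0.2918; the largest is M+6.
P(M+6) = C(4,3) × 0.265^1 × 0.735^3 = 4 × 0.2650 × 0.39706537 = 0.420889 (base)
P(M+8) = C(4,4) × 0.265^0 × 0.735^4 = 1 × 1.0000 × 0.29184305 = 0.291843
Relative intensity = 0.291843 / 0.420889 × 100 = 69.34

69.34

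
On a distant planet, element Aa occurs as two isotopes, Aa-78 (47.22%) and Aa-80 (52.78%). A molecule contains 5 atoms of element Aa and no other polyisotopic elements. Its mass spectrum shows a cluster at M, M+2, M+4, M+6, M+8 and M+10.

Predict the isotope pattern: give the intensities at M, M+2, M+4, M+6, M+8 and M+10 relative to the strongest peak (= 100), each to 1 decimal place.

The 5 Aa atoms are independent, so intensities follow the terms of (0.4722 + 0.5278)^5.
P(M) = 0.4722^5 = 0.023476
P(M+2) = 5 × 0.4722^4 × 0.5278^1 = 0.131203
P(M+4) = 10 × 0.4722^3 × 0.5278^2 = 0.293303
P(M+6) = 10 × 0.4722^2 × 0.5278^3 = 0.327839
P(M+8) = 5 × 0.4722^1 × 0.5278^4 = 0.183220
P(M+10) = 0.5278^5 = 0.040959
The M+6 peak is largest (0.327839); scaling to 100 gives 7.2 : 40.0 : 89.5 : 100.0 : 55.9 : 12.5.

7.2 : 40.0 : 89.5 : 100.0 : 55.9 : 12.5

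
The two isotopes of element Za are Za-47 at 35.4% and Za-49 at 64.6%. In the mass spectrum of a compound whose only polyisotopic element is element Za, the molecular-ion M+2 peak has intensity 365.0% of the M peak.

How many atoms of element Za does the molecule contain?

2

The M+2/M ratio from n Za atoms is n · q/p = n · 0.646/0.354.
n = 3.650 × 0.354/0.646 = 2.00 ≈ 2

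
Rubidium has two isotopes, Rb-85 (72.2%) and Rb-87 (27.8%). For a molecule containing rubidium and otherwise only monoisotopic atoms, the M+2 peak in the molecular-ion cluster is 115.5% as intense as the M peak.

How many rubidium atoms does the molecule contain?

With n Rb atoms, P(M+2)/P(M) = C(n,1)·p^(n−1)q / p^n = n·q/p = n · 0.278/0.722.
n = 1.155 × 0.722/0.278 = 3.00 ≈ 3

3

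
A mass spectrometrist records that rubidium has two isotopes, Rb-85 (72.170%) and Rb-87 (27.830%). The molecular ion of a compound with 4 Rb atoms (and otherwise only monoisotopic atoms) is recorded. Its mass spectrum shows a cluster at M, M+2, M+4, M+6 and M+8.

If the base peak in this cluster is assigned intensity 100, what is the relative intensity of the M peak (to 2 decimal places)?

Binomial terms of (0.72170 + 0.27830)^4: M 0.2713, M+2 0.4184, M+4 0.2420, M+6 0.0622, M+8 0.0060 → M+2 is the base peak.
P(M+2) = C(4,1) × 0.72170^3 × 0.27830^1 = 4 × 0.37589809 × 0.2783 = 0.418450 (base)
P(M) = C(4,0) × 0.72170^4 × 0.27830^0 = 1 × 0.27128565 × 1.0000 = 0.271286
Relative intensity = 0.271286 / 0.418450 × 100 = 64.83

64.83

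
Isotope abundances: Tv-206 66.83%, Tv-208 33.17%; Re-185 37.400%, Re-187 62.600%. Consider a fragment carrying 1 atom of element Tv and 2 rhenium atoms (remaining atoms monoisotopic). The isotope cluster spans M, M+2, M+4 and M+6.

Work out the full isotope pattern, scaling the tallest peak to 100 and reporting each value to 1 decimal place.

22.4 : 86.1 : 100.0 : 31.2

Element Tv pattern (n=1): 0.6683 : 0.3317
Rhenium pattern (n=2): 0.139876 : 0.468248 : 0.391876
Convolve the two distributions (both contribute in 2-u steps):
  M: 0.6683×0.139876 = 0.093479
  M+2: 0.6683×0.468248 + 0.3317×0.139876 = 0.359327
  M+4: 0.6683×0.391876 + 0.3317×0.468248 = 0.417209
  M+6: 0.3317×0.391876 = 0.129985
Scale to base peak (0.417209) = 100: 22.4 : 86.1 : 100.0 : 31.2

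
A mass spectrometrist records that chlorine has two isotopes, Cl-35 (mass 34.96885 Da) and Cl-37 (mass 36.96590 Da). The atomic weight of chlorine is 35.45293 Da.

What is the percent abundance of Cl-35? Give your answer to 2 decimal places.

Writing the weighted mean with unknown fraction x of Cl-35:
34.96885·x + 36.96590·(1 − x) = 35.45293
(34.96885 − 36.96590)·x = 35.45293 − 36.96590
x = -1.51297 / -1.99705 = 0.75760 → 75.76% Cl-35, 24.24% Cl-37.

75.76%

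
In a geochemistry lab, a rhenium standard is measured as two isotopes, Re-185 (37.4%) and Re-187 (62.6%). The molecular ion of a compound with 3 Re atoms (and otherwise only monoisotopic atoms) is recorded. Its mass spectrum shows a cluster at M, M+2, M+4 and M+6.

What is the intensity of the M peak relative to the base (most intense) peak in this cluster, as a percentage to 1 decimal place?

Term probabilities: M 0.0523, M+2 0.2627, M+4 0.4397, M+6 0.2453. Base peak = M+4.
P(M+4) = C(3,2) × 0.374^1 × 0.626^2 = 3 × 0.3740 × 0.391876 = 0.439685 (base)
P(M) = C(3,0) × 0.374^3 × 0.626^0 = 1 × 0.05231362 × 1.0000 = 0.052314
Relative intensity = 0.052314 / 0.439685 × 100 = 11.9

11.9%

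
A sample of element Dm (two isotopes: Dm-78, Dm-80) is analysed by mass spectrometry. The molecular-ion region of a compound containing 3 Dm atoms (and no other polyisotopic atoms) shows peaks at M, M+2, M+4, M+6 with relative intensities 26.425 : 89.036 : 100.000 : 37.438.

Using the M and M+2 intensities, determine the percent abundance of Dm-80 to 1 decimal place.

Let p = fractional abundance of Dm-78. I(M+2)/I(M) = [C(3,1)·p^2·(1−p)] / p^3 = 3·(1−p)/p = 89.036/26.425 = 3.3694
(1−p)/p = 3.3694/3 = 1.1231  ⇒  p = 1/(1 + 1.1231) = 0.4710
Dm-78: 47.1%, Dm-80: 52.9%.

52.9%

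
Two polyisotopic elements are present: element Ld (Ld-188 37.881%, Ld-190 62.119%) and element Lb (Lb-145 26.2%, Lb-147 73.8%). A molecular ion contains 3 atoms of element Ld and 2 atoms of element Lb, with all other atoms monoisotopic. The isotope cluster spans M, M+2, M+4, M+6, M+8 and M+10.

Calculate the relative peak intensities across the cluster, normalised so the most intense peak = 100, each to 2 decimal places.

Element Ld pattern (n=3): 0.0543581 : 0.26741673 : 0.43852222 : 0.23970294
Element Lb pattern (n=2): 0.068644 : 0.386712 : 0.544644
Convolve the two distributions (both contribute in 2-u steps):
  M: 0.0543581×0.068644 = 0.003731
  M+2: 0.0543581×0.386712 + 0.26741673×0.068644 = 0.039377
  M+4: 0.0543581×0.544644 + 0.26741673×0.386712 + 0.43852222×0.068644 = 0.163121
  M+6: 0.26741673×0.544644 + 0.43852222×0.386712 + 0.23970294×0.068644 = 0.331683
  M+8: 0.43852222×0.544644 + 0.23970294×0.386712 = 0.331534
  M+10: 0.23970294×0.544644 = 0.130553
Scale to base peak (0.331683) = 100: 1.12 : 11.87 : 49.18 : 100.00 : 99.96 : 39.36

1.12 : 11.87 : 49.18 : 100.00 : 99.96 : 39.36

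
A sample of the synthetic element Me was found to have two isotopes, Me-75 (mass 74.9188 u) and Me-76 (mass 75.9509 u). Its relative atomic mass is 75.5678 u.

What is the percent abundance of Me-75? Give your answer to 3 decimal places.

With x = fraction of Me-75 (so Me-76 is 1 − x):
74.9188·x + 75.9509·(1 − x) = 75.5678
(74.9188 − 75.9509)·x = 75.5678 − 75.9509
x = -0.3831 / -1.0321 = 0.37118 → 37.118% Me-75, 62.882% Me-76.

37.118%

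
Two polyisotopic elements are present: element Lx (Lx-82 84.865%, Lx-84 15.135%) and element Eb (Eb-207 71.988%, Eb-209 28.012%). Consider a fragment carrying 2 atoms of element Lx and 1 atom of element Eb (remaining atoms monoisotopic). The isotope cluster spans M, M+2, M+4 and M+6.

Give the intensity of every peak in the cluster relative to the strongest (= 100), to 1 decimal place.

Element Lx pattern (n=2): 0.72020682 : 0.25688636 : 0.02290682
Element Eb pattern (n=1): 0.71988 : 0.28012
Convolve the two distributions (both contribute in 2-u steps):
  M: 0.72020682×0.71988 = 0.518462
  M+2: 0.72020682×0.28012 + 0.25688636×0.71988 = 0.386672
  M+4: 0.25688636×0.28012 + 0.02290682×0.71988 = 0.088449
  M+6: 0.02290682×0.28012 = 0.006417
Scale to base peak (0.518462) = 100: 100.0 : 74.6 : 17.1 : 1.2

100.0 : 74.6 : 17.1 : 1.2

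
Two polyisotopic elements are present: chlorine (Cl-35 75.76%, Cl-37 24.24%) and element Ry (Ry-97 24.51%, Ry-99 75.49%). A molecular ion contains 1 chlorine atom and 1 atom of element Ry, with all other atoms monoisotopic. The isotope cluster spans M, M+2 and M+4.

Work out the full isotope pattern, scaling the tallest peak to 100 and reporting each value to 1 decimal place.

29.4 : 100.0 : 29.0

Chlorine pattern (n=1): 0.7576 : 0.2424
Element Ry pattern (n=1): 0.2451 : 0.7549
Convolve the two distributions (both contribute in 2-u steps):
  M: 0.7576×0.2451 = 0.185688
  M+2: 0.7576×0.7549 + 0.2424×0.2451 = 0.631324
  M+4: 0.2424×0.7549 = 0.182988
Scale to base peak (0.631324) = 100: 29.4 : 100.0 : 29.0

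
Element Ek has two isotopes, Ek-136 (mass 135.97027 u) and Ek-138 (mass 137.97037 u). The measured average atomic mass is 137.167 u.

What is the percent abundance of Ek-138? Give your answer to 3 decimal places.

59.834%

With x = fraction of Ek-136 (so Ek-138 is 1 − x):
135.97027·x + 137.97037·(1 − x) = 137.167
(135.97027 − 137.97037)·x = 137.167 − 137.97037
x = -0.80337 / -2.00010 = 0.40166 → 40.166% Ek-136, 59.834% Ek-138.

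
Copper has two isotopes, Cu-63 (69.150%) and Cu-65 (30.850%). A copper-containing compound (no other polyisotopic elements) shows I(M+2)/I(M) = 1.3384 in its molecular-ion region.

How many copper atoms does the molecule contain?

The M+2/M ratio from n Cu atoms is n · q/p = n · 0.30850/0.69150.
n = 1.3384 × 0.69150/0.30850 = 3.00 ≈ 3

3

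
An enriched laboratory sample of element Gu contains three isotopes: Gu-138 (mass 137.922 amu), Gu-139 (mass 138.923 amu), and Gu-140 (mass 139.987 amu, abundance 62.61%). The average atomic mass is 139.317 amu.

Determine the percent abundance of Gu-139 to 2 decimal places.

The remaining 37.39% is split between Gu-138 (fraction x) and Gu-139 (fraction 0.3739 − x).
Substituting: 137.922x + 138.923(0.3739 − x) = 51.6711393
(137.922 − 138.923)x = -0.2721704  ⇒  x = 0.27190, y = 0.10200
Gu-138: 27.19%, Gu-139: 10.20%.

10.20%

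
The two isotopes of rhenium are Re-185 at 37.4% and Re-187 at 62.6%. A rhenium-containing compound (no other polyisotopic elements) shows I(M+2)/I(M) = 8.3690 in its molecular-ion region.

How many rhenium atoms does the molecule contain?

5

With n Re atoms, P(M+2)/P(M) = C(n,1)·p^(n−1)q / p^n = n·q/p = n · 0.626/0.374.
n = 8.3690 × 0.374/0.626 = 5.00 ≈ 5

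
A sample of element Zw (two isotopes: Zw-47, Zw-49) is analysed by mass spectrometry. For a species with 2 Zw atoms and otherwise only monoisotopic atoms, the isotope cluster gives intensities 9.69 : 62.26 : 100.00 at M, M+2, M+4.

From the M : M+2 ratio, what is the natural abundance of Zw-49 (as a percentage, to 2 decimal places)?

76.26%

If p is the fraction of Zw that is Zw-47, then I(M+2)/I(M) = [C(2,1)·p^1·(1−p)] / p^2 = 2·(1−p)/p = 62.26/9.69 = 6.4252
(1−p)/p = 6.4252/2 = 3.2126  ⇒  p = 1/(1 + 3.2126) = 0.2374
Zw-47: 23.74%, Zw-49: 76.26%.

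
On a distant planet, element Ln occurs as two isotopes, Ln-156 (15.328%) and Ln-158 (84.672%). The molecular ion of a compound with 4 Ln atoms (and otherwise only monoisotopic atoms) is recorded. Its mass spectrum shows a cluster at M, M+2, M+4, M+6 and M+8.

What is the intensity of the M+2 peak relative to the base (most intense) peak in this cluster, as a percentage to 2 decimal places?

Binomial terms of (0.15328 + 0.84672)^4: M 0.0006, M+2 0.0122, M+4 0.1011, M+6 0.3722, M+8 0.5140 → M+8 is the base peak.
P(M+8) = C(4,4) × 0.15328^0 × 0.84672^4 = 1 × 1.0000 × 0.51399545 = 0.513995 (base)
P(M+2) = C(4,1) × 0.15328^3 × 0.84672^1 = 4 × 0.00360128 × 0.84672 = 0.012197
Relative intensity = 0.012197 / 0.513995 × 100 = 2.37

2.37%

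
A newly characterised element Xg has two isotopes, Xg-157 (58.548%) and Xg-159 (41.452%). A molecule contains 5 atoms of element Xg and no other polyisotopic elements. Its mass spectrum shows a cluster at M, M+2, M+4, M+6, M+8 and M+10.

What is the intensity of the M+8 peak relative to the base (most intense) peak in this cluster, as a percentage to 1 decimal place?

25.1%

Binomial terms of (0.58548 + 0.41452)^5: M 0.0688, M+2 0.2435, M+4 0.3448, M+6 0.2442, M+8 0.0864, M+10 0.0122 → M+4 is the base peak.
P(M+4) = C(5,2) × 0.58548^3 × 0.41452^2 = 10 × 0.20069483 × 0.17182683 = 0.344848 (base)
P(M+8) = C(5,4) × 0.58548^1 × 0.41452^4 = 5 × 0.58548 × 0.02952446 = 0.086430
Relative intensity = 0.086430 / 0.344848 × 100 = 25.1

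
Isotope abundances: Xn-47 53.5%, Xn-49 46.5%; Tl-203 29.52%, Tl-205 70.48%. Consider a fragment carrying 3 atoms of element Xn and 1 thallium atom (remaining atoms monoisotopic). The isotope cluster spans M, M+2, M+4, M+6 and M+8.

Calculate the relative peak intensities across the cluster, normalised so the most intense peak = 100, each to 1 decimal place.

11.8 : 58.8 : 100.0 : 71.5 : 18.5

Element Xn pattern (n=3): 0.15313038 : 0.39928388 : 0.34704112 : 0.10054462
Thallium pattern (n=1): 0.2952 : 0.7048
Convolve the two distributions (both contribute in 2-u steps):
  M: 0.15313038×0.2952 = 0.045204
  M+2: 0.15313038×0.7048 + 0.39928388×0.2952 = 0.225795
  M+4: 0.39928388×0.7048 + 0.34704112×0.2952 = 0.383862
  M+6: 0.34704112×0.7048 + 0.10054462×0.2952 = 0.274275
  M+8: 0.10054462×0.7048 = 0.070864
Scale to base peak (0.383862) = 100: 11.8 : 58.8 : 100.0 : 71.5 : 18.5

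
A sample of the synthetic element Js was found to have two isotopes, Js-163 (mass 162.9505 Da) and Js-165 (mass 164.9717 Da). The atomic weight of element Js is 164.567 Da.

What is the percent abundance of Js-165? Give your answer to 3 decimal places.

79.977%

Writing the weighted mean with unknown fraction x of Js-163:
162.9505·x + 164.9717·(1 − x) = 164.567
(162.9505 − 164.9717)·x = 164.567 − 164.9717
x = -0.4047 / -2.0212 = 0.20023 → 20.023% Js-163, 79.977% Js-165.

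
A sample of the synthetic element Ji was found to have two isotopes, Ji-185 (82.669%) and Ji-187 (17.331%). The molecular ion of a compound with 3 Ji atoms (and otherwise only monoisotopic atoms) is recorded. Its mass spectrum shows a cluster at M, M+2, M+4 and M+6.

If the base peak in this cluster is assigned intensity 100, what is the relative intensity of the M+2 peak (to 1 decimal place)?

(0.82669 + 0.17331)^3 gives M 0.5650, M+2 0.3553, M+4 0.0745, M+6 0.0052; the largest is M.
P(M) = C(3,0) × 0.82669^3 × 0.17331^0 = 1 × 0.56497347 × 1.0000 = 0.564973 (base)
P(M+2) = C(3,1) × 0.82669^2 × 0.17331^1 = 3 × 0.68341636 × 0.17331 = 0.355329
Relative intensity = 0.355329 / 0.564973 × 100 = 62.9

62.9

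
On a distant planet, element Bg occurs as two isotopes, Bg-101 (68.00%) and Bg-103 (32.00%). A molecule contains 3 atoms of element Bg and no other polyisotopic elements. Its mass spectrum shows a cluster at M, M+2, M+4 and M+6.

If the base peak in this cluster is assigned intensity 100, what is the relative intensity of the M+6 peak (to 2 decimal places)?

7.38

Term probabilities: M 0.3144, M+2 0.4439, M+4 0.2089, M+6 0.0328. Base peak = M+2.
P(M+2) = C(3,1) × 0.6800^2 × 0.3200^1 = 3 × 0.4624 × 0.3200 = 0.443904 (base)
P(M+6) = C(3,3) × 0.6800^0 × 0.3200^3 = 1 × 1.0000 × 0.032768 = 0.032768
Relative intensity = 0.032768 / 0.443904 × 100 = 7.38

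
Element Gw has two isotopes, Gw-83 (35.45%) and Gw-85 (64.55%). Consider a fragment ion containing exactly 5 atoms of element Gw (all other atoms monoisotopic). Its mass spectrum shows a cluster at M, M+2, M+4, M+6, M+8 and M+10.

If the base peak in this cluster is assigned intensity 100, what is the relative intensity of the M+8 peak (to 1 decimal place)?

Binomial terms of (0.3545 + 0.6455)^5: M 0.0056, M+2 0.0510, M+4 0.1856, M+6 0.3380, M+8 0.3077, M+10 0.1121 → M+6 is the base peak.
P(M+6) = C(5,3) × 0.3545^2 × 0.6455^3 = 10 × 0.12567025 × 0.26896065 = 0.338004 (base)
P(M+8) = C(5,4) × 0.3545^1 × 0.6455^4 = 5 × 0.3545 × 0.1736141 = 0.307731
Relative intensity = 0.307731 / 0.338004 × 100 = 91.0

91.0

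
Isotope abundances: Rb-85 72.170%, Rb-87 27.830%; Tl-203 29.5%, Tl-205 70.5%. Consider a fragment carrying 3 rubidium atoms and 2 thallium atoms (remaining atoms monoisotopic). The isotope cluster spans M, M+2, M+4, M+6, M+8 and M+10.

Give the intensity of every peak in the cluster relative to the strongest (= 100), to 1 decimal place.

Rubidium pattern (n=3): 0.37589809 : 0.43485841 : 0.16768892 : 0.02155458
Thallium pattern (n=2): 0.087025 : 0.41595 : 0.497025
Convolve the two distributions (both contribute in 2-u steps):
  M: 0.37589809×0.087025 = 0.032713
  M+2: 0.37589809×0.41595 + 0.43485841×0.087025 = 0.194198
  M+4: 0.37589809×0.497025 + 0.43485841×0.41595 + 0.16768892×0.087025 = 0.382303
  M+6: 0.43485841×0.497025 + 0.16768892×0.41595 + 0.02155458×0.087025 = 0.287761
  M+8: 0.16768892×0.497025 + 0.02155458×0.41595 = 0.092311
  M+10: 0.02155458×0.497025 = 0.010713
Scale to base peak (0.382303) = 100: 8.6 : 50.8 : 100.0 : 75.3 : 24.1 : 2.8

8.6 : 50.8 : 100.0 : 75.3 : 24.1 : 2.8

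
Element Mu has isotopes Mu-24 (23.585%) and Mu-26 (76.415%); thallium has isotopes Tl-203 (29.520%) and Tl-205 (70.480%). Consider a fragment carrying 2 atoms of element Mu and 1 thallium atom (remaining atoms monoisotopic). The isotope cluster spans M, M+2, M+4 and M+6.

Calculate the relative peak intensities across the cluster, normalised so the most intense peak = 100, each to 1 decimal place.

3.9 : 34.1 : 100.0 : 96.5

Element Mu pattern (n=2): 0.05562522 : 0.36044955 : 0.58392522
Thallium pattern (n=1): 0.2952 : 0.7048
Convolve the two distributions (both contribute in 2-u steps):
  M: 0.05562522×0.2952 = 0.016421
  M+2: 0.05562522×0.7048 + 0.36044955×0.2952 = 0.145609
  M+4: 0.36044955×0.7048 + 0.58392522×0.2952 = 0.426420
  M+6: 0.58392522×0.7048 = 0.411550
Scale to base peak (0.426420) = 100: 3.9 : 34.1 : 100.0 : 96.5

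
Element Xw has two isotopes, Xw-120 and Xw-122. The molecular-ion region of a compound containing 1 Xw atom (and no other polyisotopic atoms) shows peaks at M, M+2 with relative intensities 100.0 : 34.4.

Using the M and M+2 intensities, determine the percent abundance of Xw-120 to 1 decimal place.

Let p = fractional abundance of Xw-120. I(M+2)/I(M) = [C(1,1)·p^0·(1−p)] / p^1 = 1·(1−p)/p = 34.4/100.0 = 0.3440
(1−p)/p = 0.3440/1 = 0.3440  ⇒  p = 1/(1 + 0.3440) = 0.7440
Xw-120: 74.4%, Xw-122: 25.6%.

74.4%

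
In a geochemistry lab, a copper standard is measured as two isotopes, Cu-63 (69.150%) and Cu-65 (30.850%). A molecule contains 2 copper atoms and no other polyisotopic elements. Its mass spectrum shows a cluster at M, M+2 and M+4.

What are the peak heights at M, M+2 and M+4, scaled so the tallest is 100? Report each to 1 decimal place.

100.0 : 89.2 : 19.9

Each Cu atom is independently Cu-63 (p = 0.69150) or Cu-65 (q = 0.30850); the cluster is the binomial expansion (p + q)^2.
P(M) = 0.69150^2 = 0.478172
P(M+2) = 2 × 0.69150^1 × 0.30850^1 = 0.426656
P(M+4) = 0.30850^2 = 0.095172
The M peak is largest (0.478172); scaling to 100 gives 100.0 : 89.2 : 19.9.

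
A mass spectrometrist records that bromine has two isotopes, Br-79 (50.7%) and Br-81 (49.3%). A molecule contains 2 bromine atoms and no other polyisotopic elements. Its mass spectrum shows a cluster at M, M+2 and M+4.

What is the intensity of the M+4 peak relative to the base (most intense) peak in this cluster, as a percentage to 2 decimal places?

48.62%

(0.507 + 0.493)^2 gives M 0.2570, M+2 0.4999, M+4 0.2430; the largest is M+2.
P(M+2) = C(2,1) × 0.507^1 × 0.493^1 = 2 × 0.5070 × 0.4930 = 0.499902 (base)
P(M+4) = C(2,2) × 0.507^0 × 0.493^2 = 1 × 1.0000 × 0.243049 = 0.243049
Relative intensity = 0.243049 / 0.499902 × 100 = 48.62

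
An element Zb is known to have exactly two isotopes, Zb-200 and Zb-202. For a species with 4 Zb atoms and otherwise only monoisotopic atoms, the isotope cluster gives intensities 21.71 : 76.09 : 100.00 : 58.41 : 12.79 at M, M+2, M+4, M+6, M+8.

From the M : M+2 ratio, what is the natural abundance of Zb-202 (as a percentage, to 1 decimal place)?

46.7%

If p is the fraction of Zb that is Zb-200, then I(M+2)/I(M) = [C(4,1)·p^3·(1−p)] / p^4 = 4·(1−p)/p = 76.09/21.71 = 3.5048
(1−p)/p = 3.5048/4 = 0.8762  ⇒  p = 1/(1 + 0.8762) = 0.5330
Zb-200: 53.3%, Zb-202: 46.7%.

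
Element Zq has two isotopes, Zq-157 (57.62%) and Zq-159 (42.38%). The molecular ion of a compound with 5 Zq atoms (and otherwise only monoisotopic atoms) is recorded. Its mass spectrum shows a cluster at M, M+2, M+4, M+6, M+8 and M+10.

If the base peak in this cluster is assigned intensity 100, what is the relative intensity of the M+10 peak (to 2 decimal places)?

(0.5762 + 0.4238)^5 gives M 0.0635, M+2 0.2336, M+4 0.3436, M+6 0.2527, M+8 0.0929, M+10 0.0137; the largest is M+4.
P(M+4) = C(5,2) × 0.5762^3 × 0.4238^2 = 10 × 0.19130211 × 0.17960644 = 0.343591 (base)
P(M+10) = C(5,5) × 0.5762^0 × 0.4238^5 = 1 × 1.0000 × 0.01367114 = 0.013671
Relative intensity = 0.013671 / 0.343591 × 100 = 3.98

3.98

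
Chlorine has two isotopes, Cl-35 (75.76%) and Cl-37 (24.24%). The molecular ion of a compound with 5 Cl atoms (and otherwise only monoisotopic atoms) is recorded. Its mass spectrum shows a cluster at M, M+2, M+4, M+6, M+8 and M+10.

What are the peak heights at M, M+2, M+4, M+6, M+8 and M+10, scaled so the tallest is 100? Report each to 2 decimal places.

62.51 : 100.00 : 63.99 : 20.47 : 3.28 : 0.21

The 5 Cl atoms are independent, so intensities follow the terms of (0.7576 + 0.2424)^5.
P(M) = 0.7576^5 = 0.249574
P(M+2) = 5 × 0.7576^4 × 0.2424^1 = 0.399266
P(M+4) = 10 × 0.7576^3 × 0.2424^2 = 0.255497
P(M+6) = 10 × 0.7576^2 × 0.2424^3 = 0.081748
P(M+8) = 5 × 0.7576^1 × 0.2424^4 = 0.013078
P(M+10) = 0.2424^5 = 0.000837
The M+2 peak is largest (0.399266); scaling to 100 gives 62.51 : 100.00 : 63.99 : 20.47 : 3.28 : 0.21.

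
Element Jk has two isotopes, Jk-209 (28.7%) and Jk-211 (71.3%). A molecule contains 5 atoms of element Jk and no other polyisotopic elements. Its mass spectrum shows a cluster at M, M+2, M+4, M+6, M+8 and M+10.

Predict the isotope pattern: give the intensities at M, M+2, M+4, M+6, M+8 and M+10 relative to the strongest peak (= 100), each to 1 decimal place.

The 5 Jk atoms are independent, so intensities follow the terms of (0.287 + 0.713)^5.
P(M) = 0.287^5 = 0.001947
P(M+2) = 5 × 0.287^4 × 0.713^1 = 0.024187
P(M+4) = 10 × 0.287^3 × 0.713^2 = 0.120178
P(M+6) = 10 × 0.287^2 × 0.713^3 = 0.298561
P(M+8) = 5 × 0.287^1 × 0.713^4 = 0.370860
P(M+10) = 0.713^5 = 0.184267
The M+8 peak is largest (0.370860); scaling to 100 gives 0.5 : 6.5 : 32.4 : 80.5 : 100.0 : 49.7.

0.5 : 6.5 : 32.4 : 80.5 : 100.0 : 49.7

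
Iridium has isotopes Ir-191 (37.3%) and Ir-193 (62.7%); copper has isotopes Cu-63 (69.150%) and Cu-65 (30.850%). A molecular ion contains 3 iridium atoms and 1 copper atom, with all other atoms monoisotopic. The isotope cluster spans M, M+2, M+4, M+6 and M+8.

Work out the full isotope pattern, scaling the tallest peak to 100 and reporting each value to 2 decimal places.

9.32 : 51.17 : 100.00 : 79.54 : 19.75

Iridium pattern (n=3): 0.05189512 : 0.26170165 : 0.43991135 : 0.24649188
Copper pattern (n=1): 0.6915 : 0.3085
Convolve the two distributions (both contribute in 2-u steps):
  M: 0.05189512×0.6915 = 0.035885
  M+2: 0.05189512×0.3085 + 0.26170165×0.6915 = 0.196976
  M+4: 0.26170165×0.3085 + 0.43991135×0.6915 = 0.384934
  M+6: 0.43991135×0.3085 + 0.24649188×0.6915 = 0.306162
  M+8: 0.24649188×0.3085 = 0.076043
Scale to base peak (0.384934) = 100: 9.32 : 51.17 : 100.00 : 79.54 : 19.75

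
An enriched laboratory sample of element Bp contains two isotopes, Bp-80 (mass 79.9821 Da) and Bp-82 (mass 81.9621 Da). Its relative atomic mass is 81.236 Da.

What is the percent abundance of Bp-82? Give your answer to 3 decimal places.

63.328%

With x = fraction of Bp-80 (so Bp-82 is 1 − x):
79.9821·x + 81.9621·(1 − x) = 81.236
(79.9821 − 81.9621)·x = 81.236 − 81.9621
x = -0.7261 / -1.9800 = 0.36672 → 36.672% Bp-80, 63.328% Bp-82.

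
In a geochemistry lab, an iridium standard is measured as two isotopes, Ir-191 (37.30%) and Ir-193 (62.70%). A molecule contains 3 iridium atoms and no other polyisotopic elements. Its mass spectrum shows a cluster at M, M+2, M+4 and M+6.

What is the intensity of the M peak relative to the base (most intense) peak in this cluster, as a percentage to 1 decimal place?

11.8%

(0.3730 + 0.6270)^3 gives M 0.0519, M+2 0.2617, M+4 0.4399, M+6 0.2465; the largest is M+4.
P(M+4) = C(3,2) × 0.3730^1 × 0.6270^2 = 3 × 0.3730 × 0.393129 = 0.439911 (base)
P(M) = C(3,0) × 0.3730^3 × 0.6270^0 = 1 × 0.05189512 × 1.0000 = 0.051895
Relative intensity = 0.051895 / 0.439911 × 100 = 11.8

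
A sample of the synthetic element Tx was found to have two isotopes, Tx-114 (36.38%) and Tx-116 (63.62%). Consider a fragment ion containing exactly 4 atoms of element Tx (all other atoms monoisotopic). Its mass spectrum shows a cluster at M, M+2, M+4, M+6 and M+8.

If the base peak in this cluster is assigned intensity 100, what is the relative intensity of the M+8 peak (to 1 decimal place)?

(0.3638 + 0.6362)^4 gives M 0.0175, M+2 0.1225, M+4 0.3214, M+6 0.3747, M+8 0.1638; the largest is M+6.
P(M+6) = C(4,3) × 0.3638^1 × 0.6362^3 = 4 × 0.3638 × 0.25750223 = 0.374717 (base)
P(M+8) = C(4,4) × 0.3638^0 × 0.6362^4 = 1 × 1.0000 × 0.16382292 = 0.163823
Relative intensity = 0.163823 / 0.374717 × 100 = 43.7

43.7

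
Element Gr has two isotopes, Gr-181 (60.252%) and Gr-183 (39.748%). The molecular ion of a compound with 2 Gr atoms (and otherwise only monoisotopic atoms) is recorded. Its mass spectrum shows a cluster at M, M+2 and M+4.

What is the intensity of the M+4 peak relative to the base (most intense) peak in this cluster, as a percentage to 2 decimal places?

Binomial terms of (0.60252 + 0.39748)^2: M 0.3630, M+2 0.4790, M+4 0.1580 → M+2 is the base peak.
P(M+2) = C(2,1) × 0.60252^1 × 0.39748^1 = 2 × 0.60252 × 0.39748 = 0.478979 (base)
P(M+4) = C(2,2) × 0.60252^0 × 0.39748^2 = 1 × 1.0000 × 0.15799035 = 0.157990
Relative intensity = 0.157990 / 0.478979 × 100 = 32.98

32.98%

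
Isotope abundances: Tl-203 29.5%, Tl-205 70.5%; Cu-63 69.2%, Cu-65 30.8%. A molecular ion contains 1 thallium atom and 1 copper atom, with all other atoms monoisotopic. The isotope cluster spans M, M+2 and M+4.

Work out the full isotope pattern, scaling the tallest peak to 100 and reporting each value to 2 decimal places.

Thallium pattern (n=1): 0.2950 : 0.7050
Copper pattern (n=1): 0.6920 : 0.3080
Convolve the two distributions (both contribute in 2-u steps):
  M: 0.2950×0.6920 = 0.204140
  M+2: 0.2950×0.3080 + 0.7050×0.6920 = 0.578720
  M+4: 0.7050×0.3080 = 0.217140
Scale to base peak (0.578720) = 100: 35.27 : 100.00 : 37.52

35.27 : 100.00 : 37.52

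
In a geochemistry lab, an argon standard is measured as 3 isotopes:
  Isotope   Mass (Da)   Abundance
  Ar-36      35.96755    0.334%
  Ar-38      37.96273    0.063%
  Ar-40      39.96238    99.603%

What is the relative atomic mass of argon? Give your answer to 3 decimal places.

39.948 Da

The abundance-weighted mean is 0.00334 × 35.96755 + 0.00063 × 37.96273 + 0.99603 × 39.96238
= 0.120132 + 0.023917 + 39.803729 = 39.947778 Da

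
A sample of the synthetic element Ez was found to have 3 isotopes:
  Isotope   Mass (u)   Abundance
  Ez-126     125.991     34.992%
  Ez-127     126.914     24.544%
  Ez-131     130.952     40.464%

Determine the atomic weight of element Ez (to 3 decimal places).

128.225 u

Weight each isotope mass by its fractional abundance: 0.34992 × 125.991 + 0.24544 × 126.914 + 0.40464 × 130.952
= 44.0868 + 31.1498 + 52.9884 = 128.2250 u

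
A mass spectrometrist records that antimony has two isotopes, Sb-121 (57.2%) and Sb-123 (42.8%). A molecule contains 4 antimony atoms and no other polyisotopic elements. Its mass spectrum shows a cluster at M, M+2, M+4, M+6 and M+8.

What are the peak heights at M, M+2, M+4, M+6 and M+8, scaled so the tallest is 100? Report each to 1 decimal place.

29.8 : 89.1 : 100.0 : 49.9 : 9.3

Each Sb atom is independently Sb-121 (p = 0.572) or Sb-123 (q = 0.428); the cluster is the binomial expansion (p + q)^4.
P(M) = 0.572^4 = 0.107049
P(M+2) = 4 × 0.572^3 × 0.428^1 = 0.320400
P(M+4) = 6 × 0.572^2 × 0.428^2 = 0.359609
P(M+6) = 4 × 0.572^1 × 0.428^3 = 0.179385
P(M+8) = 0.428^4 = 0.033556
The M+4 peak is largest (0.359609); scaling to 100 gives 29.8 : 89.1 : 100.0 : 49.9 : 9.3.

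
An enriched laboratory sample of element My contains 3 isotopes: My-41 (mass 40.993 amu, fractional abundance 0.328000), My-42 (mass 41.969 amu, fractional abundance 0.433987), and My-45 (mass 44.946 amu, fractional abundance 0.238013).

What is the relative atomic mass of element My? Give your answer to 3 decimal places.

42.357 amu

Ar = Σ fᵢ·mᵢ = 0.328000 × 40.993 + 0.433987 × 41.969 + 0.238013 × 44.946
= 13.4457 + 18.2140 + 10.6977 = 42.3574 amu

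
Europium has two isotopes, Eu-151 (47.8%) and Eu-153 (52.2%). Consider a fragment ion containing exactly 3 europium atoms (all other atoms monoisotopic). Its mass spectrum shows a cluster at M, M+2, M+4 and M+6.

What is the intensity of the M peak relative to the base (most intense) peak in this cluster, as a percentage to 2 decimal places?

27.95%

(0.478 + 0.522)^3 gives M 0.1092, M+2 0.3578, M+4 0.3907, M+6 0.1422; the largest is M+4.
P(M+4) = C(3,2) × 0.478^1 × 0.522^2 = 3 × 0.4780 × 0.272484 = 0.390742 (base)
P(M) = C(3,0) × 0.478^3 × 0.522^0 = 1 × 0.10921535 × 1.0000 = 0.109215
Relative intensity = 0.109215 / 0.390742 × 100 = 27.95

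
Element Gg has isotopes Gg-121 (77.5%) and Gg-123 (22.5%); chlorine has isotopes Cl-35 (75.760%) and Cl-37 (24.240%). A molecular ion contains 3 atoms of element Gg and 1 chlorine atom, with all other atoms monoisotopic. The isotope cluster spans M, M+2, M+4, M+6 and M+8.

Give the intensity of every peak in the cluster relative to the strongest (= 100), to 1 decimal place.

84.0 : 100.0 : 44.6 : 8.8 : 0.7

Element Gg pattern (n=3): 0.46548438 : 0.40542188 : 0.11770312 : 0.01139062
Chlorine pattern (n=1): 0.7576 : 0.2424
Convolve the two distributions (both contribute in 2-u steps):
  M: 0.46548438×0.7576 = 0.352651
  M+2: 0.46548438×0.2424 + 0.40542188×0.7576 = 0.419981
  M+4: 0.40542188×0.2424 + 0.11770312×0.7576 = 0.187446
  M+6: 0.11770312×0.2424 + 0.01139062×0.7576 = 0.037161
  M+8: 0.01139062×0.2424 = 0.002761
Scale to base peak (0.419981) = 100: 84.0 : 100.0 : 44.6 : 8.8 : 0.7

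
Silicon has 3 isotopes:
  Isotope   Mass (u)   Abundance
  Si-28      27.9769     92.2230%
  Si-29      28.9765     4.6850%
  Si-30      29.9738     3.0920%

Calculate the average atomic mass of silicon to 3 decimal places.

Weight each isotope mass by its fractional abundance: 0.922230 × 27.9769 + 0.046850 × 28.9765 + 0.030920 × 29.9738
= 25.80114 + 1.35755 + 0.92679 = 28.08548 u

28.085 u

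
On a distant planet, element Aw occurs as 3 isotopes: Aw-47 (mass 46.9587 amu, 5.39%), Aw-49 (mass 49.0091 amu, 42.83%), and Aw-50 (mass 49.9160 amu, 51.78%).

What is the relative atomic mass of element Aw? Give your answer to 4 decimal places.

49.3682 amu

Average mass = Σ (abundance × isotope mass) = 0.0539 × 46.9587 + 0.4283 × 49.0091 + 0.5178 × 49.9160
= 2.53107 + 20.99060 + 25.84650 = 49.36817 amu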